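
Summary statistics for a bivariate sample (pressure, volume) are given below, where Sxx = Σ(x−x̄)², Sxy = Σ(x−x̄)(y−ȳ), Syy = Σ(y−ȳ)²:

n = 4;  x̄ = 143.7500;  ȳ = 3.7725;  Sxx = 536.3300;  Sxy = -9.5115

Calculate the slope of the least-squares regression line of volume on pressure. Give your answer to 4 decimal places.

b = Sxy/Sxx = -9.5115/536.33 = -0.017734

-0.0177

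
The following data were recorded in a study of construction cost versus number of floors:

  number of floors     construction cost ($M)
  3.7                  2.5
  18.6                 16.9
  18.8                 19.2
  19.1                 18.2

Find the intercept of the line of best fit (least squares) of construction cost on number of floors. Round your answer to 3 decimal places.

-1.326

n = 4, Σx = 60.2, Σy = 56.8, Σxy = 1032.17, Σx² = 1077.9
Sxx = Σx² − (Σx)²/n = 1077.9 − 906.01 = 171.89
Sxy = Σxy − (Σx)(Σy)/n = 1032.17 − 854.84 = 177.33
b = Sxy/Sxx = 177.33/171.89 = 1.031648
a = ȳ − b·x̄ = 14.2 − 1.031648·15.05 = -1.326305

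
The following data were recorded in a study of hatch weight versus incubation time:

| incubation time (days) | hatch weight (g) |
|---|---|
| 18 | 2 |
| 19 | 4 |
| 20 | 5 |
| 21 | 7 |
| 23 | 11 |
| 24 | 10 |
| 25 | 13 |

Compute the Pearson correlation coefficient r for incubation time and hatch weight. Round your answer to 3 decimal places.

n = 7, Σx = 150, Σy = 52, Σxy = 1177, Σx² = 3256, Σy² = 484
Sxx = Σx² − (Σx)²/n = 3256 − 3214.285714 = 41.714286
Sxy = Σxy − (Σx)(Σy)/n = 1177 − 1114.285714 = 62.714286
Syy = Σy² − (Σy)²/n = 484 − 386.285714 = 97.714286
r = Sxy/√(Sxx·Syy) = 62.714286/√(4076.081633) = 62.714286/63.844198 = 0.982302

0.982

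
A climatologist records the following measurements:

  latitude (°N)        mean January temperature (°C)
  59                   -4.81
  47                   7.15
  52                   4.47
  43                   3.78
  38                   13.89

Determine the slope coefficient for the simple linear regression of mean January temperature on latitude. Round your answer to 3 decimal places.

n = 5, Σx = 239, Σy = 24.48, Σxy = 975.06, Σx² = 11687
Sxx = Σx² − (Σx)²/n = 11687 − 11424.2 = 262.8
Sxy = Σxy − (Σx)(Σy)/n = 975.06 − 1170.144 = -195.084
b = Sxy/Sxx = -195.084/262.8 = -0.742329

-0.742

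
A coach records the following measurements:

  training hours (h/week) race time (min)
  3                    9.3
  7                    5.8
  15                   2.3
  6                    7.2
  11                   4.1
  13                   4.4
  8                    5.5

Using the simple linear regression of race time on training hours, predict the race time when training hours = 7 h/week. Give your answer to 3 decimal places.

6.550

n = 7, Σx = 63, Σy = 38.6, Σxy = 292.5, Σx² = 673
Sxx = Σx² − (Σx)²/n = 673 − 567 = 106
Sxy = Σxy − (Σx)(Σy)/n = 292.5 − 347.4 = -54.9
b = Sxy/Sxx = -54.9/106 = -0.517925
a = ȳ − b·x̄ = 5.514286 − (-0.517925)·9 = 10.175606
ŷ(7) = a + b·7 = 10.175606 + (-0.517925)·7 = 6.550135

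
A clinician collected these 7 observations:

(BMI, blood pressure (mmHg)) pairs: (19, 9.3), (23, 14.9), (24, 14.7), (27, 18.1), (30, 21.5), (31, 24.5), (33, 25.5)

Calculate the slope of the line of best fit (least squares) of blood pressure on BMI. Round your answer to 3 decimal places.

n = 7, Σx = 187, Σy = 128.5, Σxy = 3606.9, Σx² = 5145
Sxx = Σx² − (Σx)²/n = 5145 − 4995.571429 = 149.428571
Sxy = Σxy − (Σx)(Σy)/n = 3606.9 − 3432.785714 = 174.114286
b = Sxy/Sxx = 174.114286/149.428571 = 1.165201

1.165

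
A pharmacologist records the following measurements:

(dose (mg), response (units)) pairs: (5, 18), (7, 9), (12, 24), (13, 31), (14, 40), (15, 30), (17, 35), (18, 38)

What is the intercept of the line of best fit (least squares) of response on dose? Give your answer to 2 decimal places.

2.82

n = 8, Σx = 101, Σy = 225, Σxy = 3133, Σx² = 1421
Sxx = Σx² − (Σx)²/n = 1421 − 1275.125 = 145.875
Sxy = Σxy − (Σx)(Σy)/n = 3133 − 2840.625 = 292.375
b = Sxy/Sxx = 292.375/145.875 = 2.004284
a = ȳ − b·x̄ = 28.125 − 2.004284·12.625 = 2.820908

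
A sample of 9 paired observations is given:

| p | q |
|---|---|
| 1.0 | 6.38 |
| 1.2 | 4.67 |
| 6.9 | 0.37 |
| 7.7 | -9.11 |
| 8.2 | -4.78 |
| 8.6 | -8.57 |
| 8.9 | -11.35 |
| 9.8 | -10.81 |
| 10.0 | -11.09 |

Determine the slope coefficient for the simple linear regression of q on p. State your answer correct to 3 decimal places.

n = 9, Σx = 62.3, Σy = -44.29, Σxy = -486.361, Σx² = 525.79
Sxx = Σx² − (Σx)²/n = 525.79 − 431.254444 = 94.535556
Sxy = Σxy − (Σx)(Σy)/n = -486.361 − (-306.585222) = -179.775778
b = Sxy/Sxx = -179.775778/94.535556 = -1.901674

-1.902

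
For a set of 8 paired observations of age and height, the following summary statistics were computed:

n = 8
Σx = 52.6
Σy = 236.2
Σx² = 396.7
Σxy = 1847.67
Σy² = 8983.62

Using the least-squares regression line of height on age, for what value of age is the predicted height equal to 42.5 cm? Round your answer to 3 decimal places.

8.814

Sxx = Σx² − (Σx)²/n = 396.7 − 345.845 = 50.855
Sxy = Σxy − (Σx)(Σy)/n = 1847.67 − 1553.015 = 294.655
b = Sxy/Sxx = 294.655/50.855 = 5.794022
a = ȳ − b·x̄ = 29.525 − 5.794022·6.575 = -8.570696
Set a + b·x = 42.5: x = (42.5 − (-8.570696)) / 5.794022 = 8.814377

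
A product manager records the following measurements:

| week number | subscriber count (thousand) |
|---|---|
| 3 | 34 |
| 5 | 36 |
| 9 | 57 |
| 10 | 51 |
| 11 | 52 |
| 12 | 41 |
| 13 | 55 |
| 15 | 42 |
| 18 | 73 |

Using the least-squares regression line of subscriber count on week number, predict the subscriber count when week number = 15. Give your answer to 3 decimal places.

57.069

n = 9, Σx = 96, Σy = 441, Σxy = 5028, Σx² = 1198
Sxx = Σx² − (Σx)²/n = 1198 − 1024 = 174
Sxy = Σxy − (Σx)(Σy)/n = 5028 − 4704 = 324
b = Sxy/Sxx = 324/174 = 1.862069
a = ȳ − b·x̄ = 49 − 1.862069·10.666667 = 29.137931
ŷ(15) = a + b·15 = 29.137931 + 1.862069·15 = 57.068966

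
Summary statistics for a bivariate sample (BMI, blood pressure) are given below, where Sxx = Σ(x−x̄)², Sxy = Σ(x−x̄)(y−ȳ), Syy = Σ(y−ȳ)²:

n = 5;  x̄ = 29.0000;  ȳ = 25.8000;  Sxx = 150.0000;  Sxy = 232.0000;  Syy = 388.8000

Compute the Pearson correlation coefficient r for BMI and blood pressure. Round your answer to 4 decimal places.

0.9607

r = Sxy/√(Sxx·Syy) = 232/√(58320) = 232/241.495342 = 0.960681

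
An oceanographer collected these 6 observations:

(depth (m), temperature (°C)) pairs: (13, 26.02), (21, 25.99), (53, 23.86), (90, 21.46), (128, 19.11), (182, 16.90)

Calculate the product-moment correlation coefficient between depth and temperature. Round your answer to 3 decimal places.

n = 6, Σx = 487, Σy = 133.34, Σxy = 9601.91, Σx² = 61027, Σy² = 3033.1538
Sxx = Σx² − (Σx)²/n = 61027 − 39528.166667 = 21498.833333
Sxy = Σxy − (Σx)(Σy)/n = 9601.91 − 10822.763333 = -1220.853333
Syy = Σy² − (Σy)²/n = 3033.1538 − 2963.259267 = 69.894533
r = Sxy/√(Sxx·Syy) = -1220.853333/√(1502650.923044) = -1220.853333/1225.826628 = -0.995943

-0.996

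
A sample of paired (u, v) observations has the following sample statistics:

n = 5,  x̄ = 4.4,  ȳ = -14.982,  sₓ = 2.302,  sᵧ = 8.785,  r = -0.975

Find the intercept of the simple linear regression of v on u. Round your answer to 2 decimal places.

b = r · sᵧ/sₓ = -0.975 · 8.785/2.302 = -3.720841
a = ȳ − b·x̄ = -14.982 − (-3.720841)·4.4 = 1.389699

1.39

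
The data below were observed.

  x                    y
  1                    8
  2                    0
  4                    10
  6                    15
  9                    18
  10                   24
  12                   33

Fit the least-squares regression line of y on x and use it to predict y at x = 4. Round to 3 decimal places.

9.854

n = 7, Σx = 44, Σy = 108, Σxy = 936, Σx² = 382
Sxx = Σx² − (Σx)²/n = 382 − 276.571429 = 105.428571
Sxy = Σxy − (Σx)(Σy)/n = 936 − 678.857143 = 257.142857
b = Sxy/Sxx = 257.142857/105.428571 = 2.439024
a = ȳ − b·x̄ = 15.428571 − 2.439024·6.285714 = 0.097561
ŷ(4) = a + b·4 = 0.097561 + 2.439024·4 = 9.853659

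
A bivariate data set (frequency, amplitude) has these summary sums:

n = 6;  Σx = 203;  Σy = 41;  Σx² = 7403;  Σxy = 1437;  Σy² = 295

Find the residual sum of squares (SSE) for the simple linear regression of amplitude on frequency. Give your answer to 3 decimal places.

Sxx = Σx² − (Σx)²/n = 7403 − 6868.166667 = 534.833333
Sxy = Σxy − (Σx)(Σy)/n = 1437 − 1387.166667 = 49.833333
Syy = Σy² − (Σy)²/n = 295 − 280.166667 = 14.833333
b = Sxy/Sxx = 49.833333/534.833333 = 0.093175
SSE = Syy − b·Sxy = 14.833333 − 0.093175·49.833333 = 10.190090

10.190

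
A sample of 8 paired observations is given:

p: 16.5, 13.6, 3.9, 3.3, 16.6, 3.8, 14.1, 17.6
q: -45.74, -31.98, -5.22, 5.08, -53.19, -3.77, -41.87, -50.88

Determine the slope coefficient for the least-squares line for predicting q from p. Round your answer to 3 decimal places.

-3.653

n = 8, Σx = 89.4, Σy = -227.57, Σxy = -3576.367, Σx² = 1281.88
Sxx = Σx² − (Σx)²/n = 1281.88 − 999.045 = 282.835
Sxy = Σxy − (Σx)(Σy)/n = -3576.367 − (-2543.09475) = -1033.27225
b = Sxy/Sxx = -1033.27225/282.835 = -3.653269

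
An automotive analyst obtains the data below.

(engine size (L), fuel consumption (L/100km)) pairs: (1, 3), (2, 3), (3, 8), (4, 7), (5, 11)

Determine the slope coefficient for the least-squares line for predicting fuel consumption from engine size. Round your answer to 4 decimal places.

2.0000

n = 5, Σx = 15, Σy = 32, Σxy = 116, Σx² = 55
Sxx = Σx² − (Σx)²/n = 55 − 45 = 10
Sxy = Σxy − (Σx)(Σy)/n = 116 − 96 = 20
b = Sxy/Sxx = 20/10 = 2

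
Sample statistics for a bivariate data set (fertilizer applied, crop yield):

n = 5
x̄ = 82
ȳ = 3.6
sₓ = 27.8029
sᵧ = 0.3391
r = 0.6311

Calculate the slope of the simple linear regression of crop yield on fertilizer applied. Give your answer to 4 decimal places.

b = r · sᵧ/sₓ = 0.6311 · 0.3391/27.8029 = 0.007697

0.0077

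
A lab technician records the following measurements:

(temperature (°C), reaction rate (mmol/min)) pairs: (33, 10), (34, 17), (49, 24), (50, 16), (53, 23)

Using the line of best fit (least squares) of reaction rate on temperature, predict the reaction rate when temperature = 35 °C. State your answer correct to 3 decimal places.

14.095

n = 5, Σx = 219, Σy = 90, Σxy = 4103, Σx² = 9955
Sxx = Σx² − (Σx)²/n = 9955 − 9592.2 = 362.8
Sxy = Σxy − (Σx)(Σy)/n = 4103 − 3942 = 161
b = Sxy/Sxx = 161/362.8 = 0.443771
a = ȳ − b·x̄ = 18 − 0.443771·43.8 = -1.437155
ŷ(35) = a + b·35 = -1.437155 + 0.443771·35 = 14.094818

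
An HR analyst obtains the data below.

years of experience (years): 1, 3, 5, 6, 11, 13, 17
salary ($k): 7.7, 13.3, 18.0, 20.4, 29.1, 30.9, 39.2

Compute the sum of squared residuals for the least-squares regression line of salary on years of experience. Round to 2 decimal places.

8.58

n = 7, Σx = 56, Σy = 158.6, Σxy = 1648.2, Σx² = 650, Σy² = 4314.6
Sxx = Σx² − (Σx)²/n = 650 − 448 = 202
Sxy = Σxy − (Σx)(Σy)/n = 1648.2 − 1268.8 = 379.4
Syy = Σy² − (Σy)²/n = 4314.6 − 3593.422857 = 721.177143
b = Sxy/Sxx = 379.4/202 = 1.878218
SSE = Syy − b·Sxy = 721.177143 − 1.878218·379.4 = 8.581301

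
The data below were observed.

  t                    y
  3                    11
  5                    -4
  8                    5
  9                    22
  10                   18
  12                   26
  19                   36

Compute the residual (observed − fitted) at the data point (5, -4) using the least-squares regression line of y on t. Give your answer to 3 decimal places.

-10.642

n = 7, Σx = 66, Σy = 114, Σxy = 1427, Σx² = 784
Sxx = Σx² − (Σx)²/n = 784 − 622.285714 = 161.714286
Sxy = Σxy − (Σx)(Σy)/n = 1427 − 1074.857143 = 352.142857
b = Sxy/Sxx = 352.142857/161.714286 = 2.177562
a = ȳ − b·x̄ = 16.285714 − 2.177562·9.428571 = -4.245583
ŷ(5) = -4.245583 + 2.177562·5 = 6.642226
residual = y − ŷ = -4 − 6.642226 = -10.642226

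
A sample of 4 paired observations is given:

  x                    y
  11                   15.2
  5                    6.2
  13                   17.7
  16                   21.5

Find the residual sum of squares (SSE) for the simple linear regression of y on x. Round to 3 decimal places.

0.300

n = 4, Σx = 45, Σy = 60.6, Σxy = 772.3, Σx² = 571, Σy² = 1045.02
Sxx = Σx² − (Σx)²/n = 571 − 506.25 = 64.75
Sxy = Σxy − (Σx)(Σy)/n = 772.3 − 681.75 = 90.55
Syy = Σy² − (Σy)²/n = 1045.02 − 918.09 = 126.93
b = Sxy/Sxx = 90.55/64.75 = 1.398456
SSE = Syy − b·Sxy = 126.93 − 1.398456·90.55 = 0.299846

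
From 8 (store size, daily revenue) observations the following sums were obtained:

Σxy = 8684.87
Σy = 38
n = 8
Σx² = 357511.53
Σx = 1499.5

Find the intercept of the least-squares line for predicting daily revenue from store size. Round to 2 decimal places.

0.92

Sxx = Σx² − (Σx)²/n = 357511.53 − 281062.53125 = 76448.99875
Sxy = Σxy − (Σx)(Σy)/n = 8684.87 − 7122.625 = 1562.245
b = Sxy/Sxx = 1562.245/76448.99875 = 0.020435
a = ȳ − b·x̄ = 4.75 − 0.020435·187.4375 = 0.919691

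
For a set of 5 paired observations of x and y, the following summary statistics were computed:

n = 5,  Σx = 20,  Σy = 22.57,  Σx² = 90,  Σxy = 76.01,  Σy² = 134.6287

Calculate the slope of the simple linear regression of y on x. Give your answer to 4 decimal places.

Sxx = Σx² − (Σx)²/n = 90 − 80 = 10
Sxy = Σxy − (Σx)(Σy)/n = 76.01 − 90.28 = -14.27
b = Sxy/Sxx = -14.27/10 = -1.427

-1.4270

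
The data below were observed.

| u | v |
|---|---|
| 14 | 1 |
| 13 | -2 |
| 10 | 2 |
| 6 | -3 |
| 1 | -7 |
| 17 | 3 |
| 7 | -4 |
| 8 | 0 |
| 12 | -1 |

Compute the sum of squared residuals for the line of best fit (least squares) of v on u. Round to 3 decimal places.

n = 9, Σx = 88, Σy = -11, Σxy = -6, Σx² = 1048, Σy² = 93
Sxx = Σx² − (Σx)²/n = 1048 − 860.444444 = 187.555556
Sxy = Σxy − (Σx)(Σy)/n = -6 − (-107.555556) = 101.555556
Syy = Σy² − (Σy)²/n = 93 − 13.444444 = 79.555556
b = Sxy/Sxx = 101.555556/187.555556 = 0.541469
SSE = Syy − b·Sxy = 79.555556 − 0.541469·101.555556 = 24.566351

24.566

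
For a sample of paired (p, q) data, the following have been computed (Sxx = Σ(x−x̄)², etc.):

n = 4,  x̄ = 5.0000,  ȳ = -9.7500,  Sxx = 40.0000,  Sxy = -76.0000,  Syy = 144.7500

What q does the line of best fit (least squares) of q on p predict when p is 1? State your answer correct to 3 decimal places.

-2.150

b = Sxy/Sxx = -76/40 = -1.9
a = ȳ − b·x̄ = -9.75 − (-1.9)·5 = -0.25
ŷ(1) = a + b·1 = -0.25 + (-1.9)·1 = -2.15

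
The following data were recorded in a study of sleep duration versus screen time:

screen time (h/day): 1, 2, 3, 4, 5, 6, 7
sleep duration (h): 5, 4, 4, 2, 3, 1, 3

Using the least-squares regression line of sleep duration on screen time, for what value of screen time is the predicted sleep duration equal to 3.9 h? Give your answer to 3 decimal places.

n = 7, Σx = 28, Σy = 22, Σxy = 75, Σx² = 140
Sxx = Σx² − (Σx)²/n = 140 − 112 = 28
Sxy = Σxy − (Σx)(Σy)/n = 75 − 88 = -13
b = Sxy/Sxx = -13/28 = -0.464286
a = ȳ − b·x̄ = 3.142857 − (-0.464286)·4 = 5
Set a + b·x = 3.9: x = (3.9 − 5) / (-0.464286) = 2.369231

2.369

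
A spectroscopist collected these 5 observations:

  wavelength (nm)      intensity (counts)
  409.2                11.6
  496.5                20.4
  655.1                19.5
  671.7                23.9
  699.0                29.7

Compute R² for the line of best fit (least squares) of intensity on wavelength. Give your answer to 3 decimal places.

n = 5, Σx = 2931.5, Σy = 105.1, Σxy = 64463.7, Σx² = 1782894.79, Σy² = 2384.27
Sxx = Σx² − (Σx)²/n = 1782894.79 − 1718738.45 = 64156.34
Sxy = Σxy − (Σx)(Σy)/n = 64463.7 − 61620.13 = 2843.57
Syy = Σy² − (Σy)²/n = 2384.27 − 2209.202 = 175.068
R² = Sxy²/(Sxx·Syy) = (2843.57)²/(64156.34·175.068) = 0.719915

0.720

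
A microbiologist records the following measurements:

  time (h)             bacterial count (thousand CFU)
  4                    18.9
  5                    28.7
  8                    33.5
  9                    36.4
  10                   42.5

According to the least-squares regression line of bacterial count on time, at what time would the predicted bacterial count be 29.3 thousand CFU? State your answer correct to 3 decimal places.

n = 5, Σx = 36, Σy = 160, Σxy = 1239.7, Σx² = 286
Sxx = Σx² − (Σx)²/n = 286 − 259.2 = 26.8
Sxy = Σxy − (Σx)(Σy)/n = 1239.7 − 1152 = 87.7
b = Sxy/Sxx = 87.7/26.8 = 3.272388
a = ȳ − b·x̄ = 32 − 3.272388·7.2 = 8.438806
Set a + b·x = 29.3: x = (29.3 − 8.438806) / 3.272388 = 6.374914

6.375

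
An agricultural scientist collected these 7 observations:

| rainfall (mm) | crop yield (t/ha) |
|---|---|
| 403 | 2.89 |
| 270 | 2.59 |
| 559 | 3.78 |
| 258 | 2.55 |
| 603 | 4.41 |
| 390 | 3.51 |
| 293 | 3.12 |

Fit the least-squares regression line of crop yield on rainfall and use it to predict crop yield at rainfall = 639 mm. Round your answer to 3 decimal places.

4.351

n = 7, Σx = 2776, Σy = 22.85, Σxy = 9577.18, Σx² = 1215912
Sxx = Σx² − (Σx)²/n = 1215912 − 1100882.285714 = 115029.714286
Sxy = Σxy − (Σx)(Σy)/n = 9577.18 − 9061.657143 = 515.522857
b = Sxy/Sxx = 515.522857/115029.714286 = 0.004482
a = ȳ − b·x̄ = 3.264286 − 0.004482·396.571429 = 1.486992
ŷ(639) = a + b·639 = 1.486992 + 0.004482·639 = 4.350766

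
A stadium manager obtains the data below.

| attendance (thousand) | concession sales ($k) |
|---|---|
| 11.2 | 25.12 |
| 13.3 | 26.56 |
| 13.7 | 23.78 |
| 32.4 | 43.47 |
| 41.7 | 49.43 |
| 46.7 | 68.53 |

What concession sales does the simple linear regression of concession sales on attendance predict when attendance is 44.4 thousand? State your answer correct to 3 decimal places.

58.915

n = 6, Σx = 159, Σy = 236.89, Σxy = 7630.388, Σx² = 5459.56
Sxx = Σx² − (Σx)²/n = 5459.56 − 4213.5 = 1246.06
Sxy = Σxy − (Σx)(Σy)/n = 7630.388 − 6277.585 = 1352.803
b = Sxy/Sxx = 1352.803/1246.06 = 1.085664
a = ȳ − b·x̄ = 39.481667 − 1.085664·26.5 = 10.711560
ŷ(44.4) = a + b·44.4 = 10.711560 + 1.085664·44.4 = 58.915060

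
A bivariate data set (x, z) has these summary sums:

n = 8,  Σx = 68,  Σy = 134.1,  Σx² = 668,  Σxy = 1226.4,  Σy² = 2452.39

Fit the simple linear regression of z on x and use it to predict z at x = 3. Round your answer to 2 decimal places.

Sxx = Σx² − (Σx)²/n = 668 − 578 = 90
Sxy = Σxy − (Σx)(Σy)/n = 1226.4 − 1139.85 = 86.55
b = Sxy/Sxx = 86.55/90 = 0.961667
a = ȳ − b·x̄ = 16.7625 − 0.961667·8.5 = 8.588333
ŷ(3) = a + b·3 = 8.588333 + 0.961667·3 = 11.473333

11.47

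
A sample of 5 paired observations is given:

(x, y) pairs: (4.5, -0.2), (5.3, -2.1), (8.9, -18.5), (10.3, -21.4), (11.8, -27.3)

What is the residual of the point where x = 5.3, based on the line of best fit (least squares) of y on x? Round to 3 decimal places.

n = 5, Σx = 40.8, Σy = -69.5, Σxy = -719.24, Σx² = 372.88
Sxx = Σx² − (Σx)²/n = 372.88 − 332.928 = 39.952
Sxy = Σxy − (Σx)(Σy)/n = -719.24 − (-567.12) = -152.12
b = Sxy/Sxx = -152.12/39.952 = -3.807569
a = ȳ − b·x̄ = -13.9 − (-3.807569)·8.16 = 17.169764
ŷ(5.3) = 17.169764 + (-3.807569)·5.3 = -3.010352
residual = y − ŷ = -2.1 − (-3.010352) = 0.910352

0.910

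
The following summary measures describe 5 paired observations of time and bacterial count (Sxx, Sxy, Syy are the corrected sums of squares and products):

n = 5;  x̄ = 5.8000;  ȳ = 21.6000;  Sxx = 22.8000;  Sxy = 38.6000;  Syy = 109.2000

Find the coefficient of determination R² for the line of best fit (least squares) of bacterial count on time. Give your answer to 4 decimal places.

R² = Sxy²/(Sxx·Syy) = (38.6)²/(22.8·109.2) = 0.598435

0.5984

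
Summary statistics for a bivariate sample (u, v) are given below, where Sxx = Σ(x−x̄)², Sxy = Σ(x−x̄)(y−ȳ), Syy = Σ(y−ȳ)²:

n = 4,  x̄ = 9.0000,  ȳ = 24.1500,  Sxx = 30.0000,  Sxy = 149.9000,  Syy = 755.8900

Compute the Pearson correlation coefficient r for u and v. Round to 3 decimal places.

r = Sxy/√(Sxx·Syy) = 149.9/√(22676.7) = 149.9/150.587848 = 0.995432

0.995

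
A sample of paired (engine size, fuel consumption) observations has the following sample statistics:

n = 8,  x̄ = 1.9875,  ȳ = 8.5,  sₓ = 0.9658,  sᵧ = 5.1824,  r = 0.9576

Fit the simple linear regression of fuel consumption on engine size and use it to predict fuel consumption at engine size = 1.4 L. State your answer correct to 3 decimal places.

5.481

b = r · sᵧ/sₓ = 0.9576 · 5.1824/0.9658 = 5.138400
a = ȳ − b·x̄ = 8.5 − 5.138400·1.9875 = -1.712569
ŷ(1.4) = a + b·1.4 = -1.712569 + 5.138400·1.4 = 5.481190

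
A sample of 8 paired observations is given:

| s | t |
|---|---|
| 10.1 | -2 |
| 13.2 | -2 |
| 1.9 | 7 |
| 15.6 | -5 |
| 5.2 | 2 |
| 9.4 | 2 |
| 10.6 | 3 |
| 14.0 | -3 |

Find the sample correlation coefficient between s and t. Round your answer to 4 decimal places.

n = 8, Σx = 80, Σy = 2, Σxy = -92.3, Σx² = 946.98, Σy² = 108
Sxx = Σx² − (Σx)²/n = 946.98 − 800 = 146.98
Sxy = Σxy − (Σx)(Σy)/n = -92.3 − 20 = -112.3
Syy = Σy² − (Σy)²/n = 108 − 0.5 = 107.5
r = Sxy/√(Sxx·Syy) = -112.3/√(15800.35) = -112.3/125.699443 = -0.893401

-0.8934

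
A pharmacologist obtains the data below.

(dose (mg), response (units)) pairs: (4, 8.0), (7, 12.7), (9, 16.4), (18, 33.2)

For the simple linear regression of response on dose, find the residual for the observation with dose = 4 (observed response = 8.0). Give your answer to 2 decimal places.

n = 4, Σx = 38, Σy = 70.3, Σxy = 866.1, Σx² = 470
Sxx = Σx² − (Σx)²/n = 470 − 361 = 109
Sxy = Σxy − (Σx)(Σy)/n = 866.1 − 667.85 = 198.25
b = Sxy/Sxx = 198.25/109 = 1.818807
a = ȳ − b·x̄ = 17.575 − 1.818807·9.5 = 0.296330
ŷ(4) = 0.296330 + 1.818807·4 = 7.571560
residual = y − ŷ = 8.0 − 7.571560 = 0.428440

0.43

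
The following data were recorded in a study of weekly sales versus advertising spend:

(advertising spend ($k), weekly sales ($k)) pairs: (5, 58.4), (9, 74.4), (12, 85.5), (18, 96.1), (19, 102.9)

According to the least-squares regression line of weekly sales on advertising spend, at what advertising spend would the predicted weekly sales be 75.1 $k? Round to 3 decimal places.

9.752

n = 5, Σx = 63, Σy = 417.3, Σxy = 5672.5, Σx² = 935
Sxx = Σx² − (Σx)²/n = 935 − 793.8 = 141.2
Sxy = Σxy − (Σx)(Σy)/n = 5672.5 − 5257.98 = 414.52
b = Sxy/Sxx = 414.52/141.2 = 2.935694
a = ȳ − b·x̄ = 83.46 − 2.935694·12.6 = 46.470255
Set a + b·x = 75.1: x = (75.1 − 46.470255) / 2.935694 = 9.752292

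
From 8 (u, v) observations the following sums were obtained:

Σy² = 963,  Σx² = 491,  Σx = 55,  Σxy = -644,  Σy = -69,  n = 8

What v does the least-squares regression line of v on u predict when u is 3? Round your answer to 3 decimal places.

Sxx = Σx² − (Σx)²/n = 491 − 378.125 = 112.875
Sxy = Σxy − (Σx)(Σy)/n = -644 − (-474.375) = -169.625
b = Sxy/Sxx = -169.625/112.875 = -1.502769
a = ȳ − b·x̄ = -8.625 − (-1.502769)·6.875 = 1.706534
ŷ(3) = a + b·3 = 1.706534 + (-1.502769)·3 = -2.801772

-2.802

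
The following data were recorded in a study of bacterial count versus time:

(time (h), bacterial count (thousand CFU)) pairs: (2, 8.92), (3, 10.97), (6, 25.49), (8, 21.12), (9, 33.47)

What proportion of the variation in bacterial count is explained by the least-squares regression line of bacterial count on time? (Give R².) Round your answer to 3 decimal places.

0.838

n = 5, Σx = 28, Σy = 99.97, Σxy = 673.88, Σx² = 194, Σy² = 2415.9427
Sxx = Σx² − (Σx)²/n = 194 − 156.8 = 37.2
Sxy = Σxy − (Σx)(Σy)/n = 673.88 − 559.832 = 114.048
Syy = Σy² − (Σy)²/n = 2415.9427 − 1998.80018 = 417.14252
R² = Sxy²/(Sxx·Syy) = (114.048)²/(37.2·417.14252) = 0.838201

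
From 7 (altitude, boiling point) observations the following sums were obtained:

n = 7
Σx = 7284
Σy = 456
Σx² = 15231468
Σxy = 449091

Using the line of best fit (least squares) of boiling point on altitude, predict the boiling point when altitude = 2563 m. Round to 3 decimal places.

Sxx = Σx² − (Σx)²/n = 15231468 − 7579522.285714 = 7651945.714286
Sxy = Σxy − (Σx)(Σy)/n = 449091 − 474500.571429 = -25409.571429
b = Sxy/Sxx = -25409.571429/7651945.714286 = -0.003321
a = ȳ − b·x̄ = 65.142857 − (-0.003321)·1040.571429 = 68.598249
ŷ(2563) = a + b·2563 = 68.598249 + (-0.003321)·2563 = 60.087377

60.087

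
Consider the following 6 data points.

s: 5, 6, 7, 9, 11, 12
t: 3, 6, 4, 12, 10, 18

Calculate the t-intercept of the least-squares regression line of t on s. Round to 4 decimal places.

-6.2797

n = 6, Σx = 50, Σy = 53, Σxy = 513, Σx² = 456
Sxx = Σx² − (Σx)²/n = 456 − 416.666667 = 39.333333
Sxy = Σxy − (Σx)(Σy)/n = 513 − 441.666667 = 71.333333
b = Sxy/Sxx = 71.333333/39.333333 = 1.813559
a = ȳ − b·x̄ = 8.833333 − 1.813559·8.333333 = -6.279661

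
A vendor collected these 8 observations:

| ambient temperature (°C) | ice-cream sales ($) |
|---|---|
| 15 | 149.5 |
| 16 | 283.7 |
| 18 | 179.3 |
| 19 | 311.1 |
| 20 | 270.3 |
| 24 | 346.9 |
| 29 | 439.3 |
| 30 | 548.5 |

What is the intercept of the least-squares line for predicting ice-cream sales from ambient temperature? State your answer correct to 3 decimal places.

n = 8, Σx = 171, Σy = 2528.6, Σxy = 58846.3, Σx² = 3883
Sxx = Σx² − (Σx)²/n = 3883 − 3655.125 = 227.875
Sxy = Σxy − (Σx)(Σy)/n = 58846.3 − 54048.825 = 4797.475
b = Sxy/Sxx = 4797.475/227.875 = 21.053099
a = ȳ − b·x̄ = 316.075 − 21.053099·21.375 = -133.934997

-133.935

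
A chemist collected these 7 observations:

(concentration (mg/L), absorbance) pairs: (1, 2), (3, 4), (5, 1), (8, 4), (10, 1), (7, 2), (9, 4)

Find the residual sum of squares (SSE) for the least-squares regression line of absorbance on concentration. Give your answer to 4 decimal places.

11.7115

n = 7, Σx = 43, Σy = 18, Σxy = 111, Σx² = 329, Σy² = 58
Sxx = Σx² − (Σx)²/n = 329 − 264.142857 = 64.857143
Sxy = Σxy − (Σx)(Σy)/n = 111 − 110.571429 = 0.428571
Syy = Σy² − (Σy)²/n = 58 − 46.285714 = 11.714286
b = Sxy/Sxx = 0.428571/64.857143 = 0.006608
SSE = Syy − b·Sxy = 11.714286 − 0.006608·0.428571 = 11.711454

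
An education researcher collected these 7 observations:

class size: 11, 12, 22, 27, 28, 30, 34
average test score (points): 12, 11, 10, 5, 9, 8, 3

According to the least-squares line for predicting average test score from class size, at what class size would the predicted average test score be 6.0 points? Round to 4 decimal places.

30.8834

n = 7, Σx = 164, Σy = 58, Σxy = 1213, Σx² = 4318
Sxx = Σx² − (Σx)²/n = 4318 − 3842.285714 = 475.714286
Sxy = Σxy − (Σx)(Σy)/n = 1213 − 1358.857143 = -145.857143
b = Sxy/Sxx = -145.857143/475.714286 = -0.306607
a = ȳ − b·x̄ = 8.285714 − (-0.306607)·23.428571 = 15.469069
Set a + b·x = 6.0: x = (6.0 − 15.469069) / (-0.306607) = 30.883448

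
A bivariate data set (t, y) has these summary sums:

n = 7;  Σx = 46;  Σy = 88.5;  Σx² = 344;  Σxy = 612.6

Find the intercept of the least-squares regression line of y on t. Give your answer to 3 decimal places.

Sxx = Σx² − (Σx)²/n = 344 − 302.285714 = 41.714286
Sxy = Σxy − (Σx)(Σy)/n = 612.6 − 581.571429 = 31.028571
b = Sxy/Sxx = 31.028571/41.714286 = 0.743836
a = ȳ − b·x̄ = 12.642857 − 0.743836·6.571429 = 7.754795

7.755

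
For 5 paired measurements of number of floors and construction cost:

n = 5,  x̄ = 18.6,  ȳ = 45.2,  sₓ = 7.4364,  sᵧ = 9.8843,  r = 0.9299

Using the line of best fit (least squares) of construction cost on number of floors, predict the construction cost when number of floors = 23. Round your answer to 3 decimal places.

b = r · sᵧ/sₓ = 0.9299 · 9.8843/7.4364 = 1.236003
a = ȳ − b·x̄ = 45.2 − 1.236003·18.6 = 22.210350
ŷ(23) = a + b·23 = 22.210350 + 1.236003·23 = 50.638412

50.638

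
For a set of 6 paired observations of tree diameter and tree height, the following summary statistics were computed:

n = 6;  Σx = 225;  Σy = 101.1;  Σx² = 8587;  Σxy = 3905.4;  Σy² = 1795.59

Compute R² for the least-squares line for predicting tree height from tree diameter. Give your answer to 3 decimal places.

0.947

Sxx = Σx² − (Σx)²/n = 8587 − 8437.5 = 149.5
Sxy = Σxy − (Σx)(Σy)/n = 3905.4 − 3791.25 = 114.15
Syy = Σy² − (Σy)²/n = 1795.59 − 1703.535 = 92.055
R² = Sxy²/(Sxx·Syy) = (114.15)²/(149.5·92.055) = 0.946811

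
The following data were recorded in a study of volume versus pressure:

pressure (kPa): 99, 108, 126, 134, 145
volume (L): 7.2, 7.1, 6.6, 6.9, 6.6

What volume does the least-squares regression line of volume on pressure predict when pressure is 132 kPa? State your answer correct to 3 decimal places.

6.759

n = 5, Σx = 612, Σy = 34.4, Σxy = 4192.8, Σx² = 76322
Sxx = Σx² − (Σx)²/n = 76322 − 74908.8 = 1413.2
Sxy = Σxy − (Σx)(Σy)/n = 4192.8 − 4210.56 = -17.76
b = Sxy/Sxx = -17.76/1413.2 = -0.012567
a = ȳ − b·x̄ = 6.88 − (-0.012567)·122.4 = 8.418228
ŷ(132) = a + b·132 = 8.418228 + (-0.012567)·132 = 6.759355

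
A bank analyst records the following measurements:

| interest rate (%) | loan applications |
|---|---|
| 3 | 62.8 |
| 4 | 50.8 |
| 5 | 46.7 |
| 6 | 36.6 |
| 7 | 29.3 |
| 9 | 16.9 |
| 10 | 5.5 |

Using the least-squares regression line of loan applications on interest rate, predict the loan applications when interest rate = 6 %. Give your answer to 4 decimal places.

n = 7, Σx = 44, Σy = 248.6, Σxy = 1256.9, Σx² = 316
Sxx = Σx² − (Σx)²/n = 316 − 276.571429 = 39.428571
Sxy = Σxy − (Σx)(Σy)/n = 1256.9 − 1562.628571 = -305.728571
b = Sxy/Sxx = -305.728571/39.428571 = -7.753986
a = ȳ − b·x̄ = 35.514286 − (-7.753986)·6.285714 = 84.253623
ŷ(6) = a + b·6 = 84.253623 + (-7.753986)·6 = 37.729710

37.7297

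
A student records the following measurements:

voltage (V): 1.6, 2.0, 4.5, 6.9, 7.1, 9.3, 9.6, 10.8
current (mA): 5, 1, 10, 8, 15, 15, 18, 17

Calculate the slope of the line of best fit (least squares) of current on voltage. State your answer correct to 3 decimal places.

1.609

n = 8, Σx = 51.8, Σy = 89, Σxy = 712.6, Σx² = 420.12
Sxx = Σx² − (Σx)²/n = 420.12 − 335.405 = 84.715
Sxy = Σxy − (Σx)(Σy)/n = 712.6 − 576.275 = 136.325
b = Sxy/Sxx = 136.325/84.715 = 1.609219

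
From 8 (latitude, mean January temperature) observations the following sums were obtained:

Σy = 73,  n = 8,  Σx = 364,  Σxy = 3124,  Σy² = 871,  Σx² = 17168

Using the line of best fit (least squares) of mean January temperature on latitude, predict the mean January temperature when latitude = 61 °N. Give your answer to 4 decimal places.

Sxx = Σx² − (Σx)²/n = 17168 − 16562 = 606
Sxy = Σxy − (Σx)(Σy)/n = 3124 − 3321.5 = -197.5
b = Sxy/Sxx = -197.5/606 = -0.325908
a = ȳ − b·x̄ = 9.125 − (-0.325908)·45.5 = 23.953795
ŷ(61) = a + b·61 = 23.953795 + (-0.325908)·61 = 4.073432

4.0734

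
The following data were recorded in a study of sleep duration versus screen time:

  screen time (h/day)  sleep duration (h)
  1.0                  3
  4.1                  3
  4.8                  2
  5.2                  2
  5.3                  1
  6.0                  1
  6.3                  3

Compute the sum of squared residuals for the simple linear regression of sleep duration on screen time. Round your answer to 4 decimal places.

3.7523

n = 7, Σx = 32.7, Σy = 15, Σxy = 65.5, Σx² = 171.67, Σy² = 37
Sxx = Σx² − (Σx)²/n = 171.67 − 152.755714 = 18.914286
Sxy = Σxy − (Σx)(Σy)/n = 65.5 − 70.071429 = -4.571429
Syy = Σy² − (Σy)²/n = 37 − 32.142857 = 4.857143
b = Sxy/Sxx = -4.571429/18.914286 = -0.241692
SSE = Syy − b·Sxy = 4.857143 − (-0.241692)·(-4.571429) = 3.752266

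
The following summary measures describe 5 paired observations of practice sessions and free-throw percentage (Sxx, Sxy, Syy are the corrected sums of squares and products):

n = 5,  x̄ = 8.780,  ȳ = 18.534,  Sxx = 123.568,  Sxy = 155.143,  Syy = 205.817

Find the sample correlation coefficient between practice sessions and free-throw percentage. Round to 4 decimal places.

0.9728

r = Sxy/√(Sxx·Syy) = 155.143/√(25432.395056) = 155.143/159.475374 = 0.972834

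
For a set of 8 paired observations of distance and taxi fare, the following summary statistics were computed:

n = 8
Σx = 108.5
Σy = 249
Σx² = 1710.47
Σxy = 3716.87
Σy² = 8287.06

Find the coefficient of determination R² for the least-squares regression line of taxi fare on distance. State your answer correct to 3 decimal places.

Sxx = Σx² − (Σx)²/n = 1710.47 − 1471.53125 = 238.93875
Sxy = Σxy − (Σx)(Σy)/n = 3716.87 − 3377.0625 = 339.8075
Syy = Σy² − (Σy)²/n = 8287.06 − 7750.125 = 536.935
R² = Sxy²/(Sxx·Syy) = (339.8075)²/(238.93875·536.935) = 0.900031

0.900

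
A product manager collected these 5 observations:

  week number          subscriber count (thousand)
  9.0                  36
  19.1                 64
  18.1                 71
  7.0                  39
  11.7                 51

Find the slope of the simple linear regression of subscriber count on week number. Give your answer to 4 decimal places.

n = 5, Σx = 64.9, Σy = 261, Σxy = 3701.2, Σx² = 959.31
Sxx = Σx² − (Σx)²/n = 959.31 − 842.402 = 116.908
Sxy = Σxy − (Σx)(Σy)/n = 3701.2 − 3387.78 = 313.42
b = Sxy/Sxx = 313.42/116.908 = 2.680911

2.6809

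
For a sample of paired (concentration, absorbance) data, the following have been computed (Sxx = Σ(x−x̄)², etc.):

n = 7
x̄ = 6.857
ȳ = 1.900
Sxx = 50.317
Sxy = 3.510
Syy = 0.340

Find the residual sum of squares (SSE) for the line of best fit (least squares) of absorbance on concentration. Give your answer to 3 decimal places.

b = Sxy/Sxx = 3.51/50.317 = 0.069758
SSE = Syy − b·Sxy = 0.34 − 0.069758·3.51 = 0.095150

0.095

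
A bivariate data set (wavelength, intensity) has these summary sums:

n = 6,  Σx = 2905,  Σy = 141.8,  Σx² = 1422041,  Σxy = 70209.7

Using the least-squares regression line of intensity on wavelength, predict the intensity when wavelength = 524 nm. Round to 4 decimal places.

27.6197

Sxx = Σx² − (Σx)²/n = 1422041 − 1406504.166667 = 15536.833333
Sxy = Σxy − (Σx)(Σy)/n = 70209.7 − 68654.833333 = 1554.866667
b = Sxy/Sxx = 1554.866667/15536.833333 = 0.100076
a = ȳ − b·x̄ = 23.633333 − 0.100076·484.166667 = -24.820209
ŷ(524) = a + b·524 = -24.820209 + 0.100076·524 = 27.619700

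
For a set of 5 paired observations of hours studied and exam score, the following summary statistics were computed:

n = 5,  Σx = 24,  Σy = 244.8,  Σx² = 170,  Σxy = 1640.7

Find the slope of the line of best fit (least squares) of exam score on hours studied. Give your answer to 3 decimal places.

8.497

Sxx = Σx² − (Σx)²/n = 170 − 115.2 = 54.8
Sxy = Σxy − (Σx)(Σy)/n = 1640.7 − 1175.04 = 465.66
b = Sxy/Sxx = 465.66/54.8 = 8.497445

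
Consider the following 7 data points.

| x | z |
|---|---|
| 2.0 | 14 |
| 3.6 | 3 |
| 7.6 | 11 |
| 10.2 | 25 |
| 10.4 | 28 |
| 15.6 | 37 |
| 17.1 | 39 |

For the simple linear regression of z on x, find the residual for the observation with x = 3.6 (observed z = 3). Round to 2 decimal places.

n = 7, Σx = 66.5, Σy = 157, Σxy = 1912.7, Σx² = 822.69
Sxx = Σx² − (Σx)²/n = 822.69 − 631.75 = 190.94
Sxy = Σxy − (Σx)(Σy)/n = 1912.7 − 1491.5 = 421.2
b = Sxy/Sxx = 421.2/190.94 = 2.205929
a = ȳ − b·x̄ = 22.428571 − 2.205929·9.5 = 1.472250
ŷ(3.6) = 1.472250 + 2.205929·3.6 = 9.413593
residual = y − ŷ = 3 − 9.413593 = -6.413593

-6.41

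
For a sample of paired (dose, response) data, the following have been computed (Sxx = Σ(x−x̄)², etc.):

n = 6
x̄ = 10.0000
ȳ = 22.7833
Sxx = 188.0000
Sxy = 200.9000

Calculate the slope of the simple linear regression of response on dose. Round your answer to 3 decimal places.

1.069

b = Sxy/Sxx = 200.9/188 = 1.068617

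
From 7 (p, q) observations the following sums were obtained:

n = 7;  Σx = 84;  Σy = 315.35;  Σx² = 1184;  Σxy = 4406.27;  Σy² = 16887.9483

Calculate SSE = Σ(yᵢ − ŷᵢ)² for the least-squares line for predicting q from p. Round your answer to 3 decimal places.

482.731

Sxx = Σx² − (Σx)²/n = 1184 − 1008 = 176
Sxy = Σxy − (Σx)(Σy)/n = 4406.27 − 3784.2 = 622.07
Syy = Σy² − (Σy)²/n = 16887.9483 − 14206.5175 = 2681.4308
b = Sxy/Sxx = 622.07/176 = 3.534489
SSE = Syy − b·Sxy = 2681.4308 − 3.534489·622.07 = 482.731454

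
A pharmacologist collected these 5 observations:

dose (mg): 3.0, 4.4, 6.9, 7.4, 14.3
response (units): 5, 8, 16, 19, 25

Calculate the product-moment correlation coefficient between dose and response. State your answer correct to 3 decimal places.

n = 5, Σx = 36, Σy = 73, Σxy = 658.7, Σx² = 335.22, Σy² = 1331
Sxx = Σx² − (Σx)²/n = 335.22 − 259.2 = 76.02
Sxy = Σxy − (Σx)(Σy)/n = 658.7 − 525.6 = 133.1
Syy = Σy² − (Σy)²/n = 1331 − 1065.8 = 265.2
r = Sxy/√(Sxx·Syy) = 133.1/√(20160.504) = 133.1/141.987690 = 0.937405

0.937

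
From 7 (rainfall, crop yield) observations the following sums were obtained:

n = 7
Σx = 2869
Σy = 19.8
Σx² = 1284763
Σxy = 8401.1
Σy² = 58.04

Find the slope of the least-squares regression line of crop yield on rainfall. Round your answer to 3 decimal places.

0.003

Sxx = Σx² − (Σx)²/n = 1284763 − 1175880.142857 = 108882.857143
Sxy = Σxy − (Σx)(Σy)/n = 8401.1 − 8115.171429 = 285.928571
b = Sxy/Sxx = 285.928571/108882.857143 = 0.002626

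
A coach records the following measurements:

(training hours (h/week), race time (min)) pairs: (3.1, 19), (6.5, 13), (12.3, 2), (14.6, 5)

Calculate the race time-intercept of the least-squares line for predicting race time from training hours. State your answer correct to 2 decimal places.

22.34

n = 4, Σx = 36.5, Σy = 39, Σxy = 241, Σx² = 416.31
Sxx = Σx² − (Σx)²/n = 416.31 − 333.0625 = 83.2475
Sxy = Σxy − (Σx)(Σy)/n = 241 − 355.875 = -114.875
b = Sxy/Sxx = -114.875/83.2475 = -1.379921
a = ȳ − b·x̄ = 9.75 − (-1.379921)·9.125 = 22.341782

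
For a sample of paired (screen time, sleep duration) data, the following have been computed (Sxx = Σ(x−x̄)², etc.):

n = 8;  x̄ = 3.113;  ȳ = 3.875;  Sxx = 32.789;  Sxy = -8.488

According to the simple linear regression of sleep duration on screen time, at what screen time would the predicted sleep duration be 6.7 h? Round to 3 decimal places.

-7.800

b = Sxy/Sxx = -8.488/32.789 = -0.258867
a = ȳ − b·x̄ = 3.875 − (-0.258867)·3.113 = 4.680854
Set a + b·x = 6.7: x = (6.7 − 4.680854) / (-0.258867) = -7.799927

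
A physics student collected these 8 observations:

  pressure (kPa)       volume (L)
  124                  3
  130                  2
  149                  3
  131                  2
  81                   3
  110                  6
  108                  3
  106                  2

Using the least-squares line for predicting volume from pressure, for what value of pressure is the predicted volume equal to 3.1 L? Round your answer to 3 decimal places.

n = 8, Σx = 939, Σy = 24, Σxy = 2780, Σx² = 113199
Sxx = Σx² − (Σx)²/n = 113199 − 110215.125 = 2983.875
Sxy = Σxy − (Σx)(Σy)/n = 2780 − 2817 = -37
b = Sxy/Sxx = -37/2983.875 = -0.012400
a = ȳ − b·x̄ = 3 − (-0.012400)·117.375 = 4.455448
Set a + b·x = 3.1: x = (3.1 − 4.455448) / (-0.012400) = 109.310473

109.310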